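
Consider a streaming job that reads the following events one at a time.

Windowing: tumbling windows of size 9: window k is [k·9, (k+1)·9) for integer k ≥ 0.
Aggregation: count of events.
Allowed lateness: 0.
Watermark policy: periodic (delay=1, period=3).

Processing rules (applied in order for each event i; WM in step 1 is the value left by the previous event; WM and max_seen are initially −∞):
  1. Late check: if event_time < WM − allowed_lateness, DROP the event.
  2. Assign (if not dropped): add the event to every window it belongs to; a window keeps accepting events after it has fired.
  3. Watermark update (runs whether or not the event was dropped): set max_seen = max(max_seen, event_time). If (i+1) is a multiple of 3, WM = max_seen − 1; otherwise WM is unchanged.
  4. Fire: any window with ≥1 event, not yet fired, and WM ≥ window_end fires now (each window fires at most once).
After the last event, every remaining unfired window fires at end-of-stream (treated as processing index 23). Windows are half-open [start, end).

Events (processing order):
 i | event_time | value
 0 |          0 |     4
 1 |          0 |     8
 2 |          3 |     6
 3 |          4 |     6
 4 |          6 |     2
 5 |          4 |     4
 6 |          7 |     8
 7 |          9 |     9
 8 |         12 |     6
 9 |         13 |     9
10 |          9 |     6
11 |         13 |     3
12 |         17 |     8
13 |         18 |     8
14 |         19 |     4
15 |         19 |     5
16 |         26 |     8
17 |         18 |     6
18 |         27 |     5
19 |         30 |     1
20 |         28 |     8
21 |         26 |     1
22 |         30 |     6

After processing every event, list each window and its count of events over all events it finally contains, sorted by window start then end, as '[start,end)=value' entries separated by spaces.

[0,9)=7 [9,18)=5 [18,27)=5 [27,36)=4

i=0 t=0 v=4: → [0,9); WM=−∞
i=1 t=0 v=8: → [0,9); WM=−∞
i=2 t=3 v=6: → [0,9); WM=2
i=3 t=4 v=6: → [0,9); WM=2
i=4 t=6 v=2: → [0,9); WM=2
i=5 t=4 v=4: → [0,9); WM=5
i=6 t=7 v=8: → [0,9); WM=5
i=7 t=9 v=9: → [9,18); WM=5
i=8 t=12 v=6: → [9,18); WM=11; [0,9) fires=7
i=9 t=13 v=9: → [9,18); WM=11
i=10 t=9 v=6: DROP (t<11-0); WM=11
i=11 t=13 v=3: → [9,18); WM=12
i=12 t=17 v=8: → [9,18); WM=12
i=13 t=18 v=8: → [18,27); WM=12
i=14 t=19 v=4: → [18,27); WM=18; [9,18) fires=5
i=15 t=19 v=5: → [18,27); WM=18
i=16 t=26 v=8: → [18,27); WM=18
i=17 t=18 v=6: → [18,27); WM=25
i=18 t=27 v=5: → [27,36); WM=25
i=19 t=30 v=1: → [27,36); WM=25
i=20 t=28 v=8: → [27,36); WM=29; [18,27) fires=5
i=21 t=26 v=1: DROP (t<29-0); WM=29
i=22 t=30 v=6: → [27,36); WM=29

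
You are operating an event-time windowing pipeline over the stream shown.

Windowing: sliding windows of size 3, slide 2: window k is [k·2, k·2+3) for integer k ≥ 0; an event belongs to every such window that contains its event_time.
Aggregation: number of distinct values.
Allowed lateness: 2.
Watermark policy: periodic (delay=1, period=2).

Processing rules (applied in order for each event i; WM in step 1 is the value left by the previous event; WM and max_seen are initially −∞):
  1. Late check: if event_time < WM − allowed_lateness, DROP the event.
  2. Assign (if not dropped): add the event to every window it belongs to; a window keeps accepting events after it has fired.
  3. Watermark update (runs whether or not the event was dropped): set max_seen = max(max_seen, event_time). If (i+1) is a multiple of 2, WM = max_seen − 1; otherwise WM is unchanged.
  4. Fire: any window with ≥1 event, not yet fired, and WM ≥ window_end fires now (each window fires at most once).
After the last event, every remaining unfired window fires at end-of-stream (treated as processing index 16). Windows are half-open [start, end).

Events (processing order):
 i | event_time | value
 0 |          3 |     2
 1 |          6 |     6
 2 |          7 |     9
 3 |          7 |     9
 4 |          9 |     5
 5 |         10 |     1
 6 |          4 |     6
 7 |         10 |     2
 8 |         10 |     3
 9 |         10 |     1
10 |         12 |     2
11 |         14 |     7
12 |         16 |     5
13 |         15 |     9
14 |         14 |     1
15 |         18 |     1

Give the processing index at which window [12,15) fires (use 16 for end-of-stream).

i=0 t=3 v=2: → [2,5); WM=−∞
i=1 t=6 v=6: → [6,9),[4,7); WM=5; [2,5) fires=1
i=2 t=7 v=9: → [6,9); WM=5
i=3 t=7 v=9: → [6,9); WM=6
i=4 t=9 v=5: → [8,11); WM=6
i=5 t=10 v=1: → [10,13),[8,11); WM=9; [4,7) fires=1 [6,9) fires=2
i=6 t=4 v=6: DROP (t<9-2); WM=9
i=7 t=10 v=2: → [10,13),[8,11); WM=9
i=8 t=10 v=3: → [10,13),[8,11); WM=9
i=9 t=10 v=1: → [10,13),[8,11); WM=9
i=10 t=12 v=2: → [12,15),[10,13); WM=9
i=11 t=14 v=7: → [14,17),[12,15); WM=13; [8,11) fires=4 [10,13) fires=3
i=12 t=16 v=5: → [16,19),[14,17); WM=13
i=13 t=15 v=9: → [14,17); WM=15; [12,15) fires=2
i=14 t=14 v=1: → [14,17),[12,15); WM=15
i=15 t=18 v=1: → [18,21),[16,19); WM=17; [14,17) fires=4

13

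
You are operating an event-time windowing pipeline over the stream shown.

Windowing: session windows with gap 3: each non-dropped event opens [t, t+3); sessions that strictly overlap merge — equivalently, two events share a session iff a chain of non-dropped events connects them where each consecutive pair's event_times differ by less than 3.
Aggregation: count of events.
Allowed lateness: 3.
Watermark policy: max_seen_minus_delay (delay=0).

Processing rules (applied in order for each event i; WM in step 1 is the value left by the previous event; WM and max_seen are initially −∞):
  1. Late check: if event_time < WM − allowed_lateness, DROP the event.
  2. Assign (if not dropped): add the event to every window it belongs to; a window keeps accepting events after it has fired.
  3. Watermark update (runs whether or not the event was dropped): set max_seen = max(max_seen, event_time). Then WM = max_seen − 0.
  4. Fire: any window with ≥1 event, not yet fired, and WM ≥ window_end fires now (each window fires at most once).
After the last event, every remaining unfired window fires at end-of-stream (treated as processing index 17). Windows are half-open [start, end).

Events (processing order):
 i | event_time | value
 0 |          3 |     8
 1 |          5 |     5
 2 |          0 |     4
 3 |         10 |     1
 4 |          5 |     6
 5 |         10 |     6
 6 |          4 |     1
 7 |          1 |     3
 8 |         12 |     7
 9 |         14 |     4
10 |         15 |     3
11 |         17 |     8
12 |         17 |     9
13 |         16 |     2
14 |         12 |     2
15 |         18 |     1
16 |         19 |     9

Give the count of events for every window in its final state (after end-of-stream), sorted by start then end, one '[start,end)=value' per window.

[3,8)=2 [10,22)=10

i=0 t=3 v=8: → [3,6); WM=3
i=1 t=5 v=5: → [3,8); WM=5
i=2 t=0 v=4: DROP (t<5-3); WM=5
i=3 t=10 v=1: → [10,13); WM=10
i=4 t=5 v=6: DROP (t<10-3); WM=10
i=5 t=10 v=6: → [10,13); WM=10
i=6 t=4 v=1: DROP (t<10-3); WM=10
i=7 t=1 v=3: DROP (t<10-3); WM=10
i=8 t=12 v=7: → [10,15); WM=12
i=9 t=14 v=4: → [10,17); WM=14
i=10 t=15 v=3: → [10,18); WM=15
i=11 t=17 v=8: → [10,20); WM=17
i=12 t=17 v=9: → [10,20); WM=17
i=13 t=16 v=2: → [10,20); WM=17
i=14 t=12 v=2: DROP (t<17-3); WM=17
i=15 t=18 v=1: → [10,21); WM=18
i=16 t=19 v=9: → [10,22); WM=19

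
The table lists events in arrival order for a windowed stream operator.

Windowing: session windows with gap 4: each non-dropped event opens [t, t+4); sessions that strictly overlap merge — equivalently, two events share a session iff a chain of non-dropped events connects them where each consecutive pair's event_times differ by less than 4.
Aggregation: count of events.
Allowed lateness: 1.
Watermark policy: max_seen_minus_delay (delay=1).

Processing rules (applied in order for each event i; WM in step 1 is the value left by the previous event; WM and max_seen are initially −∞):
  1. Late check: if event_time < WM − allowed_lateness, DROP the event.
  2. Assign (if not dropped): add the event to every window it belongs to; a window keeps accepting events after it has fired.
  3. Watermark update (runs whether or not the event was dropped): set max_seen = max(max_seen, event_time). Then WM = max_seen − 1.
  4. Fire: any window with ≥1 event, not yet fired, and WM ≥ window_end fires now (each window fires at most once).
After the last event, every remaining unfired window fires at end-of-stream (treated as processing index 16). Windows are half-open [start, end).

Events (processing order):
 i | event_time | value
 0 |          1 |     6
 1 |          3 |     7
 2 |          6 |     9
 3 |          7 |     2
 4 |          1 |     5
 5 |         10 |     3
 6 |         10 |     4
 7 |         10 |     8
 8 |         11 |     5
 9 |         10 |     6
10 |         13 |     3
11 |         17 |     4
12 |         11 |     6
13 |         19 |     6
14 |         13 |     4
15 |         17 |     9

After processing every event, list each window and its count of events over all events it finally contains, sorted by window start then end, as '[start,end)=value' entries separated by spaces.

[1,17)=10 [17,23)=3

i=0 t=1 v=6: → [1,5); WM=0
i=1 t=3 v=7: → [1,7); WM=2
i=2 t=6 v=9: → [1,10); WM=5
i=3 t=7 v=2: → [1,11); WM=6
i=4 t=1 v=5: DROP (t<6-1); WM=6
i=5 t=10 v=3: → [1,14); WM=9
i=6 t=10 v=4: → [1,14); WM=9
i=7 t=10 v=8: → [1,14); WM=9
i=8 t=11 v=5: → [1,15); WM=10
i=9 t=10 v=6: → [1,15); WM=10
i=10 t=13 v=3: → [1,17); WM=12
i=11 t=17 v=4: → [17,21); WM=16
i=12 t=11 v=6: DROP (t<16-1); WM=16
i=13 t=19 v=6: → [17,23); WM=18
i=14 t=13 v=4: DROP (t<18-1); WM=18
i=15 t=17 v=9: → [17,23); WM=18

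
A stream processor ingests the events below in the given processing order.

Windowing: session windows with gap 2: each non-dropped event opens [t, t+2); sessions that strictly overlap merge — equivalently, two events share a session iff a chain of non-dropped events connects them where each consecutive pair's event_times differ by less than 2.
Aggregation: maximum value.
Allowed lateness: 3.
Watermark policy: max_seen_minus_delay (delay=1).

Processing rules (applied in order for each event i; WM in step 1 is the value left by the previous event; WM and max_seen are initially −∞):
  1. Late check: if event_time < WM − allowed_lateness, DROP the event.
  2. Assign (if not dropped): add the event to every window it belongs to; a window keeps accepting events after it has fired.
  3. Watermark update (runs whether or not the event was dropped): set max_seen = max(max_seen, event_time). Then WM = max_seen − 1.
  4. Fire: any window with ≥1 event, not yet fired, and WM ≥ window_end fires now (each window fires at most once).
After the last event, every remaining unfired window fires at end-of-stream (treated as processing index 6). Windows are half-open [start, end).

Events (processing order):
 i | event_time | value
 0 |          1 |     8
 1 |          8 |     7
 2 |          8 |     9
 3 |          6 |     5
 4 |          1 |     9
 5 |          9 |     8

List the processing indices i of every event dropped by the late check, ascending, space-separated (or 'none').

i=0 t=1 v=8: → [1,3); WM=0
i=1 t=8 v=7: → [8,10); WM=7
i=2 t=8 v=9: → [8,10); WM=7
i=3 t=6 v=5: → [6,8); WM=7
i=4 t=1 v=9: DROP (t<7-3); WM=7
i=5 t=9 v=8: → [8,11); WM=8

4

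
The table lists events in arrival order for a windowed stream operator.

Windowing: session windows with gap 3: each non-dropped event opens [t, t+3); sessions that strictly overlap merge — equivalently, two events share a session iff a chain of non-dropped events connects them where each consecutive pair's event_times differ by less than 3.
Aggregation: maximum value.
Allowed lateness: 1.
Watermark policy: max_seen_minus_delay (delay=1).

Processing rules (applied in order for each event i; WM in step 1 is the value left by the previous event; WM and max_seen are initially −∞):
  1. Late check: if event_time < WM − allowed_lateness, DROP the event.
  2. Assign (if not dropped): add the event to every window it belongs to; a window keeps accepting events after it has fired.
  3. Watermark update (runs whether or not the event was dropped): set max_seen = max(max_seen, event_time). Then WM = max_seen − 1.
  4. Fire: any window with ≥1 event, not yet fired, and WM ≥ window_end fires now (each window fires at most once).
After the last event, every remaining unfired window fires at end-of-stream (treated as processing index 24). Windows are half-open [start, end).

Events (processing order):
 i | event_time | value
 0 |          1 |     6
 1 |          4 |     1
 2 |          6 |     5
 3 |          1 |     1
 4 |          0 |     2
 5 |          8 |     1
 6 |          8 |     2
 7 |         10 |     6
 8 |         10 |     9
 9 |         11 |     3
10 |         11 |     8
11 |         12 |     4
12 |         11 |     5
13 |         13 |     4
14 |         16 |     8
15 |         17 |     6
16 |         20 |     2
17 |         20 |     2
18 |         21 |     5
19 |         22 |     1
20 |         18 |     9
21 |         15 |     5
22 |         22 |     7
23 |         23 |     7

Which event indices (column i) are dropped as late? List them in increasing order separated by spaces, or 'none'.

i=0 t=1 v=6: → [1,4); WM=0
i=1 t=4 v=1: → [4,7); WM=3
i=2 t=6 v=5: → [4,9); WM=5
i=3 t=1 v=1: DROP (t<5-1); WM=5
i=4 t=0 v=2: DROP (t<5-1); WM=5
i=5 t=8 v=1: → [4,11); WM=7
i=6 t=8 v=2: → [4,11); WM=7
i=7 t=10 v=6: → [4,13); WM=9
i=8 t=10 v=9: → [4,13); WM=9
i=9 t=11 v=3: → [4,14); WM=10
i=10 t=11 v=8: → [4,14); WM=10
i=11 t=12 v=4: → [4,15); WM=11
i=12 t=11 v=5: → [4,15); WM=11
i=13 t=13 v=4: → [4,16); WM=12
i=14 t=16 v=8: → [16,19); WM=15
i=15 t=17 v=6: → [16,20); WM=16
i=16 t=20 v=2: → [20,23); WM=19
i=17 t=20 v=2: → [20,23); WM=19
i=18 t=21 v=5: → [20,24); WM=20
i=19 t=22 v=1: → [20,25); WM=21
i=20 t=18 v=9: DROP (t<21-1); WM=21
i=21 t=15 v=5: DROP (t<21-1); WM=21
i=22 t=22 v=7: → [20,25); WM=21
i=23 t=23 v=7: → [20,26); WM=22

3 4 20 21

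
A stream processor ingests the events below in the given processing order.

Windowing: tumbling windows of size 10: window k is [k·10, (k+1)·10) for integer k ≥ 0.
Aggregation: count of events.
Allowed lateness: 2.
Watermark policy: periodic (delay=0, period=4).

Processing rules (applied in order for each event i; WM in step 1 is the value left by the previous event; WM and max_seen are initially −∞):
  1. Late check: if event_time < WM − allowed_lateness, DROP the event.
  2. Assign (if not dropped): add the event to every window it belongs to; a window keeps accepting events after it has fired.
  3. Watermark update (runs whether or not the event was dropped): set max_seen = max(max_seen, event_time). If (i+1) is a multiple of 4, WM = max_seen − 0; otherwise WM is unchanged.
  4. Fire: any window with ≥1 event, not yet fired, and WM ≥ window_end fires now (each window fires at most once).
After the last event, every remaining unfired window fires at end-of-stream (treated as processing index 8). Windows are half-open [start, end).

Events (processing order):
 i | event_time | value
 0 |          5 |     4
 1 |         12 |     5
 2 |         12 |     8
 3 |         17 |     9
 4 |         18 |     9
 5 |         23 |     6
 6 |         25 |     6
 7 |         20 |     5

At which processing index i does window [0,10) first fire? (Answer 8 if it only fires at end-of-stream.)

i=0 t=5 v=4: → [0,10); WM=−∞
i=1 t=12 v=5: → [10,20); WM=−∞
i=2 t=12 v=8: → [10,20); WM=−∞
i=3 t=17 v=9: → [10,20); WM=17; [0,10) fires=1
i=4 t=18 v=9: → [10,20); WM=17
i=5 t=23 v=6: → [20,30); WM=17
i=6 t=25 v=6: → [20,30); WM=17
i=7 t=20 v=5: → [20,30); WM=25; [10,20) fires=4

3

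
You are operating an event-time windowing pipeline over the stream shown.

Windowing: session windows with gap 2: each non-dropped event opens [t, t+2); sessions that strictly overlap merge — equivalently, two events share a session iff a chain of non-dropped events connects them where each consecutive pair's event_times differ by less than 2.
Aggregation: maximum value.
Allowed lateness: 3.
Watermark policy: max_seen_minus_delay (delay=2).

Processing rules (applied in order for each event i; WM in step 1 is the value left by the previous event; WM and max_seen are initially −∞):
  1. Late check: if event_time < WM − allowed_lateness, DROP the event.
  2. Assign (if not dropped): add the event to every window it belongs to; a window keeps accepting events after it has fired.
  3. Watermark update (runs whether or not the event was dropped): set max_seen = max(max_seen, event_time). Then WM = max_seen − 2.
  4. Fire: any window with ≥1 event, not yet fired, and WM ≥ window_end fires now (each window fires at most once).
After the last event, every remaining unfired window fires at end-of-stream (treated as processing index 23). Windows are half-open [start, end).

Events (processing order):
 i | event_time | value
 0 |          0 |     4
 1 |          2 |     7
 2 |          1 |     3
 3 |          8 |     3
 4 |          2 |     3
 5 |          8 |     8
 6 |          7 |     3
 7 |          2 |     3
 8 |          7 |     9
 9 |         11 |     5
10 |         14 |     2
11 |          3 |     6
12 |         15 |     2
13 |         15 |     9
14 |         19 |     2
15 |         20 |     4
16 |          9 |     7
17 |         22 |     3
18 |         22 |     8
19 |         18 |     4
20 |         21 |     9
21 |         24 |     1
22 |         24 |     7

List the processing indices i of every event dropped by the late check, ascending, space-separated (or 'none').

4 7 11 16

i=0 t=0 v=4: → [0,2); WM=-2
i=1 t=2 v=7: → [2,4); WM=0
i=2 t=1 v=3: → [0,4); WM=0
i=3 t=8 v=3: → [8,10); WM=6
i=4 t=2 v=3: DROP (t<6-3); WM=6
i=5 t=8 v=8: → [8,10); WM=6
i=6 t=7 v=3: → [7,10); WM=6
i=7 t=2 v=3: DROP (t<6-3); WM=6
i=8 t=7 v=9: → [7,10); WM=6
i=9 t=11 v=5: → [11,13); WM=9
i=10 t=14 v=2: → [14,16); WM=12
i=11 t=3 v=6: DROP (t<12-3); WM=12
i=12 t=15 v=2: → [14,17); WM=13
i=13 t=15 v=9: → [14,17); WM=13
i=14 t=19 v=2: → [19,21); WM=17
i=15 t=20 v=4: → [19,22); WM=18
i=16 t=9 v=7: DROP (t<18-3); WM=18
i=17 t=22 v=3: → [22,24); WM=20
i=18 t=22 v=8: → [22,24); WM=20
i=19 t=18 v=4: → [18,22); WM=20
i=20 t=21 v=9: → [18,24); WM=20
i=21 t=24 v=1: → [24,26); WM=22
i=22 t=24 v=7: → [24,26); WM=22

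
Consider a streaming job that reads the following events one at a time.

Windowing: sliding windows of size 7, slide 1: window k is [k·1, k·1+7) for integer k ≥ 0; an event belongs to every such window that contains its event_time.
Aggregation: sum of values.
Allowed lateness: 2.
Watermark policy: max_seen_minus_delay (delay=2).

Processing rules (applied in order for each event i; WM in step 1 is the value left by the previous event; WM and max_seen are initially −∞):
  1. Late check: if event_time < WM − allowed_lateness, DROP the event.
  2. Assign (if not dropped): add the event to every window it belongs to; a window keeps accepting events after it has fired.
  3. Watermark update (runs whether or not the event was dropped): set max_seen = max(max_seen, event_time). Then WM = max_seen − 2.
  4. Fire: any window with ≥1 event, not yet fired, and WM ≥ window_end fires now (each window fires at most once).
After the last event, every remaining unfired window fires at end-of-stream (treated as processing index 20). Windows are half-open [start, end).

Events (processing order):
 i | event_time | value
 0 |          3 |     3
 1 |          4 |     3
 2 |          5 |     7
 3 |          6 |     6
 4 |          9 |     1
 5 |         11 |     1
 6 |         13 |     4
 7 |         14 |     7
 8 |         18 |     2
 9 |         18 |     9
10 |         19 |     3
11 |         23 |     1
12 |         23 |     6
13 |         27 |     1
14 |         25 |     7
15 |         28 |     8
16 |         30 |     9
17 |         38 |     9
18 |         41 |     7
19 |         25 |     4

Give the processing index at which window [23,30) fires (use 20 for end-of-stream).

17

i=0 t=3 v=3: → [3,10),[2,9),[1,8),[0,7); WM=1
i=1 t=4 v=3: → [4,11),[3,10),[2,9),[1,8),[0,7); WM=2
i=2 t=5 v=7: → [5,12),[4,11),[3,10),[2,9),[1,8),[0,7); WM=3
i=3 t=6 v=6: → [6,13),[5,12),[4,11),[3,10),[2,9),[1,8),[0,7); WM=4
i=4 t=9 v=1: → [9,16),[8,15),[7,14),[6,13),[5,12),[4,11),[3,10); WM=7; [0,7) fires=19
i=5 t=11 v=1: → [11,18),[10,17),[9,16),[8,15),[7,14),[6,13),[5,12); WM=9; [1,8) fires=19 [2,9) fires=19
i=6 t=13 v=4: → [13,20),[12,19),[11,18),[10,17),[9,16),[8,15),[7,14); WM=11; [3,10) fires=20 [4,11) fires=17
i=7 t=14 v=7: → [14,21),[13,20),[12,19),[11,18),[10,17),[9,16),[8,15); WM=12; [5,12) fires=15
i=8 t=18 v=2: → [18,25),[17,24),[16,23),[15,22),[14,21),[13,20),[12,19); WM=16; [6,13) fires=8 [7,14) fires=6 [8,15) fires=13 [9,16) fires=13
i=9 t=18 v=9: → [18,25),[17,24),[16,23),[15,22),[14,21),[13,20),[12,19); WM=16
i=10 t=19 v=3: → [19,26),[18,25),[17,24),[16,23),[15,22),[14,21),[13,20); WM=17; [10,17) fires=12
i=11 t=23 v=1: → [23,30),[22,29),[21,28),[20,27),[19,26),[18,25),[17,24); WM=21; [11,18) fires=12 [12,19) fires=22 [13,20) fires=25 [14,21) fires=21
i=12 t=23 v=6: → [23,30),[22,29),[21,28),[20,27),[19,26),[18,25),[17,24); WM=21
i=13 t=27 v=1: → [27,34),[26,33),[25,32),[24,31),[23,30),[22,29),[21,28); WM=25; [15,22) fires=14 [16,23) fires=14 [17,24) fires=21 [18,25) fires=21
i=14 t=25 v=7: → [25,32),[24,31),[23,30),[22,29),[21,28),[20,27),[19,26); WM=25
i=15 t=28 v=8: → [28,35),[27,34),[26,33),[25,32),[24,31),[23,30),[22,29); WM=26; [19,26) fires=17
i=16 t=30 v=9: → [30,37),[29,36),[28,35),[27,34),[26,33),[25,32),[24,31); WM=28; [20,27) fires=14 [21,28) fires=15
i=17 t=38 v=9: → [38,45),[37,44),[36,43),[35,42),[34,41),[33,40),[32,39); WM=36; [22,29) fires=23 [23,30) fires=23 [24,31) fires=25 [25,32) fires=25 [26,33) fires=18 [27,34) fires=18 [28,35) fires=17 [29,36) fires=9
i=18 t=41 v=7: → [41,48),[40,47),[39,46),[38,45),[37,44),[36,43),[35,42); WM=39; [30,37) fires=9 [32,39) fires=9
i=19 t=25 v=4: DROP (t<39-2); WM=39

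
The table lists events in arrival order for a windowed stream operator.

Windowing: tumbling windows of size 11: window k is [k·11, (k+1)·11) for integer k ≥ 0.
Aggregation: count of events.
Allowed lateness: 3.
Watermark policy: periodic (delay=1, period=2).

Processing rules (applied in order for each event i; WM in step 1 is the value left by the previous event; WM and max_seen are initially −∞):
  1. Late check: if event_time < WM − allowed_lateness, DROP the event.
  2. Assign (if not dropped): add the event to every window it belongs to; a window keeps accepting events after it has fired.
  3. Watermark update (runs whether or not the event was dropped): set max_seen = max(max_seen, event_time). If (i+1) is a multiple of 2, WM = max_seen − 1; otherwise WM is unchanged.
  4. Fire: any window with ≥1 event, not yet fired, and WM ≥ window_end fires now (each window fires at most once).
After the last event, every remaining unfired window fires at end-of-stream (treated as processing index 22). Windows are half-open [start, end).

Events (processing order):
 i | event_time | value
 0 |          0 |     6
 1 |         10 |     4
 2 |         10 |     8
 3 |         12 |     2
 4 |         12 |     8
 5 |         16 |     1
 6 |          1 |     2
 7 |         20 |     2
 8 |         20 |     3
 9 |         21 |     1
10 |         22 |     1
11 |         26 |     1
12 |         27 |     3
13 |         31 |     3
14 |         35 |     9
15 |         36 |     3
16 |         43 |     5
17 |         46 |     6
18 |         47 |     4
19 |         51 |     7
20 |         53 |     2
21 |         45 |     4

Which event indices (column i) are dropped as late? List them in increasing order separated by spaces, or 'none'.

6 21

i=0 t=0 v=6: → [0,11); WM=−∞
i=1 t=10 v=4: → [0,11); WM=9
i=2 t=10 v=8: → [0,11); WM=9
i=3 t=12 v=2: → [11,22); WM=11; [0,11) fires=3
i=4 t=12 v=8: → [11,22); WM=11
i=5 t=16 v=1: → [11,22); WM=15
i=6 t=1 v=2: DROP (t<15-3); WM=15
i=7 t=20 v=2: → [11,22); WM=19
i=8 t=20 v=3: → [11,22); WM=19
i=9 t=21 v=1: → [11,22); WM=20
i=10 t=22 v=1: → [22,33); WM=20
i=11 t=26 v=1: → [22,33); WM=25; [11,22) fires=6
i=12 t=27 v=3: → [22,33); WM=25
i=13 t=31 v=3: → [22,33); WM=30
i=14 t=35 v=9: → [33,44); WM=30
i=15 t=36 v=3: → [33,44); WM=35; [22,33) fires=4
i=16 t=43 v=5: → [33,44); WM=35
i=17 t=46 v=6: → [44,55); WM=45; [33,44) fires=3
i=18 t=47 v=4: → [44,55); WM=45
i=19 t=51 v=7: → [44,55); WM=50
i=20 t=53 v=2: → [44,55); WM=50
i=21 t=45 v=4: DROP (t<50-3); WM=52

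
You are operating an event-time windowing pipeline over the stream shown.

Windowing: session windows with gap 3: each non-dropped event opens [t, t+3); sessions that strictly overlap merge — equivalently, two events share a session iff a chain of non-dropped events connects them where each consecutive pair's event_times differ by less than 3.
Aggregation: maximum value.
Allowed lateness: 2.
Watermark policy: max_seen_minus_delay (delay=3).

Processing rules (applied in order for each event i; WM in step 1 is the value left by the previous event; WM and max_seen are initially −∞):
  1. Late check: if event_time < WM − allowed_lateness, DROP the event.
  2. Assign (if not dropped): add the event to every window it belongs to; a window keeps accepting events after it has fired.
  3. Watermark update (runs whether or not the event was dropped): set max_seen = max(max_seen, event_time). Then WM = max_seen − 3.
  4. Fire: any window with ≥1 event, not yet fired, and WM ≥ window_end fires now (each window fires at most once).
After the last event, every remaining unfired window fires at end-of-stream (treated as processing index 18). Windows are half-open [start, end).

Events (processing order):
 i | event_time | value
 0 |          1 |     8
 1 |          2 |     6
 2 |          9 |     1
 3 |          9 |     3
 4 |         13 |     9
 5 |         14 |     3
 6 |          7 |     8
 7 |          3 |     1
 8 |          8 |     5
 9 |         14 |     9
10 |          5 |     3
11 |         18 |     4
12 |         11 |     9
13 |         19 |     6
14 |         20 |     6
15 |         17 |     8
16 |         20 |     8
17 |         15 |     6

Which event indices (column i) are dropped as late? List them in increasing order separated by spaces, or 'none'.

i=0 t=1 v=8: → [1,4); WM=-2
i=1 t=2 v=6: → [1,5); WM=-1
i=2 t=9 v=1: → [9,12); WM=6
i=3 t=9 v=3: → [9,12); WM=6
i=4 t=13 v=9: → [13,16); WM=10
i=5 t=14 v=3: → [13,17); WM=11
i=6 t=7 v=8: DROP (t<11-2); WM=11
i=7 t=3 v=1: DROP (t<11-2); WM=11
i=8 t=8 v=5: DROP (t<11-2); WM=11
i=9 t=14 v=9: → [13,17); WM=11
i=10 t=5 v=3: DROP (t<11-2); WM=11
i=11 t=18 v=4: → [18,21); WM=15
i=12 t=11 v=9: DROP (t<15-2); WM=15
i=13 t=19 v=6: → [18,22); WM=16
i=14 t=20 v=6: → [18,23); WM=17
i=15 t=17 v=8: → [17,23); WM=17
i=16 t=20 v=8: → [17,23); WM=17
i=17 t=15 v=6: → [13,23); WM=17

6 7 8 10 12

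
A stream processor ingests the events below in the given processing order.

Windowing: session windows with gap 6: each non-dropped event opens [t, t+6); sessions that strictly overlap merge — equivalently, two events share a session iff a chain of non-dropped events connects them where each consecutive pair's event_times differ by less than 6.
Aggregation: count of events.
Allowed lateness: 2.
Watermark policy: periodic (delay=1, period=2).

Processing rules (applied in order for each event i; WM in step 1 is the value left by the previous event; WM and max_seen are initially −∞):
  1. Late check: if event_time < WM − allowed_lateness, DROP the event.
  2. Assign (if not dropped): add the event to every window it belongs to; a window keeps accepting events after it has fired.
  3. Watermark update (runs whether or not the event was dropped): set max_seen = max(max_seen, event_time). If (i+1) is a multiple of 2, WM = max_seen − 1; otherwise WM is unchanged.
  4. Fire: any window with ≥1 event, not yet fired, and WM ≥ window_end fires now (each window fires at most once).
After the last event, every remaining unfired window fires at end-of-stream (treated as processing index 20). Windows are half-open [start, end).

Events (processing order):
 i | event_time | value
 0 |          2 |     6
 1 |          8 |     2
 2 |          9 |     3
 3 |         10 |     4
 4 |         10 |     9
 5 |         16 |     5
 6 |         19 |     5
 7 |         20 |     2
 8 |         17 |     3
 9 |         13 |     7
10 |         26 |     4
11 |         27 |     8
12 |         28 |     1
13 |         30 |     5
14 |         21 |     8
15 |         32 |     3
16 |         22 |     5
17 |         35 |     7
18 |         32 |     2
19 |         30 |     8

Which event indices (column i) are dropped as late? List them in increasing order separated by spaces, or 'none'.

i=0 t=2 v=6: → [2,8); WM=−∞
i=1 t=8 v=2: → [8,14); WM=7
i=2 t=9 v=3: → [8,15); WM=7
i=3 t=10 v=4: → [8,16); WM=9
i=4 t=10 v=9: → [8,16); WM=9
i=5 t=16 v=5: → [16,22); WM=15
i=6 t=19 v=5: → [16,25); WM=15
i=7 t=20 v=2: → [16,26); WM=19
i=8 t=17 v=3: → [16,26); WM=19
i=9 t=13 v=7: DROP (t<19-2); WM=19
i=10 t=26 v=4: → [26,32); WM=19
i=11 t=27 v=8: → [26,33); WM=26
i=12 t=28 v=1: → [26,34); WM=26
i=13 t=30 v=5: → [26,36); WM=29
i=14 t=21 v=8: DROP (t<29-2); WM=29
i=15 t=32 v=3: → [26,38); WM=31
i=16 t=22 v=5: DROP (t<31-2); WM=31
i=17 t=35 v=7: → [26,41); WM=34
i=18 t=32 v=2: → [26,41); WM=34
i=19 t=30 v=8: DROP (t<34-2); WM=34

9 14 16 19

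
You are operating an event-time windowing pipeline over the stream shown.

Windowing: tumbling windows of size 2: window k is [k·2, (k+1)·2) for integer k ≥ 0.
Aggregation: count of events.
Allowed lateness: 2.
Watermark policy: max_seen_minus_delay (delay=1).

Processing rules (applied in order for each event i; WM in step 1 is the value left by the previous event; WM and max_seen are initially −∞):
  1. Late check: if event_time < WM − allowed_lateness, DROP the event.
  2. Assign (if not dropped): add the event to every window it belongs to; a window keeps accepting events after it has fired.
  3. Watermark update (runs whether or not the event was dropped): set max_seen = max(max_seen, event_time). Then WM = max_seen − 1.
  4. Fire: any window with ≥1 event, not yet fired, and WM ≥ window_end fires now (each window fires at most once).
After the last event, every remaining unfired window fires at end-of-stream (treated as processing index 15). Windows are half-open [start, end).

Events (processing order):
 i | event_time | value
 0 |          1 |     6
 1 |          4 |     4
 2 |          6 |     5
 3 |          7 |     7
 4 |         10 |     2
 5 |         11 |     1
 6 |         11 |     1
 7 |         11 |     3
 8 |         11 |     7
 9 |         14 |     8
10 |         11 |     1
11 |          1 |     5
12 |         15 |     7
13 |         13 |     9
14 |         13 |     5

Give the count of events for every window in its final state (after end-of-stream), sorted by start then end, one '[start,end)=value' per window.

[0,2)=1 [4,6)=1 [6,8)=2 [10,12)=6 [12,14)=2 [14,16)=2

i=0 t=1 v=6: → [0,2); WM=0
i=1 t=4 v=4: → [4,6); WM=3; [0,2) fires=1
i=2 t=6 v=5: → [6,8); WM=5
i=3 t=7 v=7: → [6,8); WM=6; [4,6) fires=1
i=4 t=10 v=2: → [10,12); WM=9; [6,8) fires=2
i=5 t=11 v=1: → [10,12); WM=10
i=6 t=11 v=1: → [10,12); WM=10
i=7 t=11 v=3: → [10,12); WM=10
i=8 t=11 v=7: → [10,12); WM=10
i=9 t=14 v=8: → [14,16); WM=13; [10,12) fires=5
i=10 t=11 v=1: → [10,12); WM=13
i=11 t=1 v=5: DROP (t<13-2); WM=13
i=12 t=15 v=7: → [14,16); WM=14
i=13 t=13 v=9: → [12,14); WM=14; [12,14) fires=1
i=14 t=13 v=5: → [12,14); WM=14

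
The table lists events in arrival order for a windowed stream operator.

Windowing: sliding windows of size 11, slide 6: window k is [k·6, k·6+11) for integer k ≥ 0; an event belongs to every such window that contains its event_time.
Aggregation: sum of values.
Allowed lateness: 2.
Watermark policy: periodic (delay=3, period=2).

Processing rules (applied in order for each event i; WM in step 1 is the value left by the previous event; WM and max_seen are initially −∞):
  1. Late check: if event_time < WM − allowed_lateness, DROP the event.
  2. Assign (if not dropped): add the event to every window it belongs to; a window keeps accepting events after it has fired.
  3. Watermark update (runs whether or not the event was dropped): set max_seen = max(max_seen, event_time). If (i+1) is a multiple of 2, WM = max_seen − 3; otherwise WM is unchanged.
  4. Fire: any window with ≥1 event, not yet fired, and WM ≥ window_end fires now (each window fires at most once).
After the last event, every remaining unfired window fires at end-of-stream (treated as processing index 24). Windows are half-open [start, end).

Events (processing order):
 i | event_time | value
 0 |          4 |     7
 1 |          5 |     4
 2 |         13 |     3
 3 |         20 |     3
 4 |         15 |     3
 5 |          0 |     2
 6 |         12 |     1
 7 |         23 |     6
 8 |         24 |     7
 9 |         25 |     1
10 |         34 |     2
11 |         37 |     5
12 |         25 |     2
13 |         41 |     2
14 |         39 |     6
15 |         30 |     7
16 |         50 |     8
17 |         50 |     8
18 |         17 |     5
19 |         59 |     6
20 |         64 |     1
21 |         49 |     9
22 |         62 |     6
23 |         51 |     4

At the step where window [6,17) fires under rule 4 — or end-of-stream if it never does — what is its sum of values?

i=0 t=4 v=7: → [0,11); WM=−∞
i=1 t=5 v=4: → [0,11); WM=2
i=2 t=13 v=3: → [12,23),[6,17); WM=2
i=3 t=20 v=3: → [18,29),[12,23); WM=17; [0,11) fires=11 [6,17) fires=3
i=4 t=15 v=3: → [12,23),[6,17); WM=17
i=5 t=0 v=2: DROP (t<17-2); WM=17
i=6 t=12 v=1: DROP (t<17-2); WM=17
i=7 t=23 v=6: → [18,29); WM=20
i=8 t=24 v=7: → [24,35),[18,29); WM=20
i=9 t=25 v=1: → [24,35),[18,29); WM=22
i=10 t=34 v=2: → [30,41),[24,35); WM=22
i=11 t=37 v=5: → [36,47),[30,41); WM=34; [12,23) fires=9 [18,29) fires=17
i=12 t=25 v=2: DROP (t<34-2); WM=34
i=13 t=41 v=2: → [36,47); WM=38; [24,35) fires=10
i=14 t=39 v=6: → [36,47),[30,41); WM=38
i=15 t=30 v=7: DROP (t<38-2); WM=38
i=16 t=50 v=8: → [48,59),[42,53); WM=38
i=17 t=50 v=8: → [48,59),[42,53); WM=47; [30,41) fires=13 [36,47) fires=13
i=18 t=17 v=5: DROP (t<47-2); WM=47
i=19 t=59 v=6: → [54,65); WM=56; [42,53) fires=16
i=20 t=64 v=1: → [60,71),[54,65); WM=56
i=21 t=49 v=9: DROP (t<56-2); WM=61; [48,59) fires=16
i=22 t=62 v=6: → [60,71),[54,65); WM=61
i=23 t=51 v=4: DROP (t<61-2); WM=61

3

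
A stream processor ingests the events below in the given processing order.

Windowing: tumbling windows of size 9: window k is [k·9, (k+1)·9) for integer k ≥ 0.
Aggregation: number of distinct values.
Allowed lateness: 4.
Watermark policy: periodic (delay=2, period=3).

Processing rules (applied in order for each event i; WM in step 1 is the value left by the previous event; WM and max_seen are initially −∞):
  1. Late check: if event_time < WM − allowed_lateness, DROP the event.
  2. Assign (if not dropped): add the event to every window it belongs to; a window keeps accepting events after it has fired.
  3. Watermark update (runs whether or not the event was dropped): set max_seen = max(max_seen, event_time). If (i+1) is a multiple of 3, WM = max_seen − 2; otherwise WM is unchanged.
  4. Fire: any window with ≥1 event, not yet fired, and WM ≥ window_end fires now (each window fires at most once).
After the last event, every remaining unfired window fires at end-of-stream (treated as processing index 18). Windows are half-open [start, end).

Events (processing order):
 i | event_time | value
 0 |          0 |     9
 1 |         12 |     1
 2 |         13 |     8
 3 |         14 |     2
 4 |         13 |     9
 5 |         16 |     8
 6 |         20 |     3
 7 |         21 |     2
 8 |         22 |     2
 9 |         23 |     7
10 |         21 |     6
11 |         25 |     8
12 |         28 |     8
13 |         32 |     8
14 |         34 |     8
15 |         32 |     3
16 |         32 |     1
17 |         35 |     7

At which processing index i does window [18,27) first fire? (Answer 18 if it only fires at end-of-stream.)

14

i=0 t=0 v=9: → [0,9); WM=−∞
i=1 t=12 v=1: → [9,18); WM=−∞
i=2 t=13 v=8: → [9,18); WM=11; [0,9) fires=1
i=3 t=14 v=2: → [9,18); WM=11
i=4 t=13 v=9: → [9,18); WM=11
i=5 t=16 v=8: → [9,18); WM=14
i=6 t=20 v=3: → [18,27); WM=14
i=7 t=21 v=2: → [18,27); WM=14
i=8 t=22 v=2: → [18,27); WM=20; [9,18) fires=4
i=9 t=23 v=7: → [18,27); WM=20
i=10 t=21 v=6: → [18,27); WM=20
i=11 t=25 v=8: → [18,27); WM=23
i=12 t=28 v=8: → [27,36); WM=23
i=13 t=32 v=8: → [27,36); WM=23
i=14 t=34 v=8: → [27,36); WM=32; [18,27) fires=5
i=15 t=32 v=3: → [27,36); WM=32
i=16 t=32 v=1: → [27,36); WM=32
i=17 t=35 v=7: → [27,36); WM=33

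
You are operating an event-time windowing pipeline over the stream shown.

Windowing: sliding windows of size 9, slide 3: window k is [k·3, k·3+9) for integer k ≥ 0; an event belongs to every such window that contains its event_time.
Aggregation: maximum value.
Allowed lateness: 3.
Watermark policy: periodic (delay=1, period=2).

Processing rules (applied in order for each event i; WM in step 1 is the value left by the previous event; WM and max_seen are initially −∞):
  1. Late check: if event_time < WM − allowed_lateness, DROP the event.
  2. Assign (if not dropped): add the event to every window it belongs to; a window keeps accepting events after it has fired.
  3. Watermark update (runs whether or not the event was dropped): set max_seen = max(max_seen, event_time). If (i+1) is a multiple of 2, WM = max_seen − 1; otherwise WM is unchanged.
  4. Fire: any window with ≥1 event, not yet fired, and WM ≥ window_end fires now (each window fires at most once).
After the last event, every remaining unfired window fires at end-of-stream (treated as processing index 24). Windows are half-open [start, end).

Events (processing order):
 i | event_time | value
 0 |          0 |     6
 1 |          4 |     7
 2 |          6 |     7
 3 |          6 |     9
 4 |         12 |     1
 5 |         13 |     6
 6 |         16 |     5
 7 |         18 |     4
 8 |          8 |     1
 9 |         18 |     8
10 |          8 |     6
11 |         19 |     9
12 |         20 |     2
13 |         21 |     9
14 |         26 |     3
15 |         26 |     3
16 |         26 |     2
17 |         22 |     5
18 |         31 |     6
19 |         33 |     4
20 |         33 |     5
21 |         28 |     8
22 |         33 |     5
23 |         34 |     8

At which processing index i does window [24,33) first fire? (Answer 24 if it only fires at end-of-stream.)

23

i=0 t=0 v=6: → [0,9); WM=−∞
i=1 t=4 v=7: → [3,12),[0,9); WM=3
i=2 t=6 v=7: → [6,15),[3,12),[0,9); WM=3
i=3 t=6 v=9: → [6,15),[3,12),[0,9); WM=5
i=4 t=12 v=1: → [12,21),[9,18),[6,15); WM=5
i=5 t=13 v=6: → [12,21),[9,18),[6,15); WM=12; [0,9) fires=9 [3,12) fires=9
i=6 t=16 v=5: → [15,24),[12,21),[9,18); WM=12
i=7 t=18 v=4: → [18,27),[15,24),[12,21); WM=17; [6,15) fires=9
i=8 t=8 v=1: DROP (t<17-3); WM=17
i=9 t=18 v=8: → [18,27),[15,24),[12,21); WM=17
i=10 t=8 v=6: DROP (t<17-3); WM=17
i=11 t=19 v=9: → [18,27),[15,24),[12,21); WM=18; [9,18) fires=6
i=12 t=20 v=2: → [18,27),[15,24),[12,21); WM=18
i=13 t=21 v=9: → [21,30),[18,27),[15,24); WM=20
i=14 t=26 v=3: → [24,33),[21,30),[18,27); WM=20
i=15 t=26 v=3: → [24,33),[21,30),[18,27); WM=25; [12,21) fires=9 [15,24) fires=9
i=16 t=26 v=2: → [24,33),[21,30),[18,27); WM=25
i=17 t=22 v=5: → [21,30),[18,27),[15,24); WM=25
i=18 t=31 v=6: → [30,39),[27,36),[24,33); WM=25
i=19 t=33 v=4: → [33,42),[30,39),[27,36); WM=32; [18,27) fires=9 [21,30) fires=9
i=20 t=33 v=5: → [33,42),[30,39),[27,36); WM=32
i=21 t=28 v=8: DROP (t<32-3); WM=32
i=22 t=33 v=5: → [33,42),[30,39),[27,36); WM=32
i=23 t=34 v=8: → [33,42),[30,39),[27,36); WM=33; [24,33) fires=6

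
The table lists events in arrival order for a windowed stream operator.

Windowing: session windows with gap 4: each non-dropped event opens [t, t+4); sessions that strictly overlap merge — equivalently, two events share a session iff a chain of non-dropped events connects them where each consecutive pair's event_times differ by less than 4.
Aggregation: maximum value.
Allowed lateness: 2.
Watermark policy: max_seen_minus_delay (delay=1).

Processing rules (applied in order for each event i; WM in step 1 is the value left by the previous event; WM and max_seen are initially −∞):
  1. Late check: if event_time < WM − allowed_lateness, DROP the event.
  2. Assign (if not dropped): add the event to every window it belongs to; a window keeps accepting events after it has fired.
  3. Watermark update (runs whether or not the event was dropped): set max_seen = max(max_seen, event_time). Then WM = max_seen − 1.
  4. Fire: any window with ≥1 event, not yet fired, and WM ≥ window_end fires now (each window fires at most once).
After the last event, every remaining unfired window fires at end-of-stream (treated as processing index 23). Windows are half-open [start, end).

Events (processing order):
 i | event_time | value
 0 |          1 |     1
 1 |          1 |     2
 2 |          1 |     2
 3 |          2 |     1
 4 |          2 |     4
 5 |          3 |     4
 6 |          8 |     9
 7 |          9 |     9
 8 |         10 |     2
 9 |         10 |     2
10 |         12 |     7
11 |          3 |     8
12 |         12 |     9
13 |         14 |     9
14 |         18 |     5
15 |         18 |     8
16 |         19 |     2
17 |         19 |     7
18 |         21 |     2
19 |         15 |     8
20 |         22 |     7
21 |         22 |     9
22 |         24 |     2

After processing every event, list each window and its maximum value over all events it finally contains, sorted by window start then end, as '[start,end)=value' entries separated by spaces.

[1,7)=4 [8,18)=9 [18,28)=9

i=0 t=1 v=1: → [1,5); WM=0
i=1 t=1 v=2: → [1,5); WM=0
i=2 t=1 v=2: → [1,5); WM=0
i=3 t=2 v=1: → [1,6); WM=1
i=4 t=2 v=4: → [1,6); WM=1
i=5 t=3 v=4: → [1,7); WM=2
i=6 t=8 v=9: → [8,12); WM=7
i=7 t=9 v=9: → [8,13); WM=8
i=8 t=10 v=2: → [8,14); WM=9
i=9 t=10 v=2: → [8,14); WM=9
i=10 t=12 v=7: → [8,16); WM=11
i=11 t=3 v=8: DROP (t<11-2); WM=11
i=12 t=12 v=9: → [8,16); WM=11
i=13 t=14 v=9: → [8,18); WM=13
i=14 t=18 v=5: → [18,22); WM=17
i=15 t=18 v=8: → [18,22); WM=17
i=16 t=19 v=2: → [18,23); WM=18
i=17 t=19 v=7: → [18,23); WM=18
i=18 t=21 v=2: → [18,25); WM=20
i=19 t=15 v=8: DROP (t<20-2); WM=20
i=20 t=22 v=7: → [18,26); WM=21
i=21 t=22 v=9: → [18,26); WM=21
i=22 t=24 v=2: → [18,28); WM=23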